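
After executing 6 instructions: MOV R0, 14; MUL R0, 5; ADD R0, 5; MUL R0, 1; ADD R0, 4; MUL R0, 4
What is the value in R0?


Register state trace:
  MOV R0, 14  → R0 = 14
  MUL R0, 5  → R0 = 14 * 5 = 70
  ADD R0, 5  → R0 = 70 + 5 = 75
  MUL R0, 1  → R0 = 75 * 1 = 75
  ADD R0, 4  → R0 = 75 + 4 = 79
  MUL R0, 4  → R0 = 79 * 4 = 316
Final: R0 = 316

316


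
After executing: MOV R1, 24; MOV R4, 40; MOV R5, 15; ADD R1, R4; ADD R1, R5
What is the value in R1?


Register state trace:
  MOV R1, 24  → R1 = 24
  MOV R4, 40  → R4 = 40
  MOV R5, 15  → R5 = 15
  ADD R1, R4  → R1 = 24 + 40 = 64
  ADD R1, R5  → R1 = 64 + 15 = 79
Final: R1 = 79

79


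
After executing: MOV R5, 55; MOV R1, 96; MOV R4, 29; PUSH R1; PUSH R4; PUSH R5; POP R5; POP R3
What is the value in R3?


Stack trace (top is rightmost):
  MOV R5, 55  → R5 = 55
  MOV R1, 96  → R1 = 96
  MOV R4, 29  → R4 = 29
  PUSH R1  → stack: [96]
  PUSH R4  → stack: [96, 29]
  PUSH R5  → stack: [96, 29, 55]
  POP R5  → R5 = 55, stack: [96, 29]
  POP R3  → R3 = 29, stack: [96]
Final: R3 = 29

29


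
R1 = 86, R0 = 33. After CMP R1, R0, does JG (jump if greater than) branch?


Trace:
  R1 = 86, R0 = 33
  CMP R1, R0  → compares 86 vs 33
  JG checks: is 86 greater than 33?
  86 > 33, so condition is true
Branch taken: Yes

Yes


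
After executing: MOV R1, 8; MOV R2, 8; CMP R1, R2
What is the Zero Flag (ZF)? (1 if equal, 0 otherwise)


Register state trace:
  MOV R1, 8  → R1 = 8
  MOV R2, 8  → R2 = 8
  CMP R1, R2  → computes 8 - 8 = 0
  Result is zero, so values are equal
ZF = 1

1


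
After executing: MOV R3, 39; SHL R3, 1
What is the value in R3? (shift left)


Register state trace:
  MOV R3, 39  → R3 = 39
  SHL R3, 1  → R3 = 39 << 1 = 39 * 2^1 = 78
Final: R3 = 78

78


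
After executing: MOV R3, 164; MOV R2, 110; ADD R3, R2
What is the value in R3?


Register state trace:
  MOV R3, 164  → R3 = 164
  MOV R2, 110  → R2 = 110
  ADD R3, R2  → R3 = 164 + 110 = 274
Final: R3 = 274

274


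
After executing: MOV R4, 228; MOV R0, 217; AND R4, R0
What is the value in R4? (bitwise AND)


Register state trace:
  MOV R4, 228  → R4 = 228 (0b11100100)
  MOV R0, 217  → R0 = 217 (0b11011001)
  AND R4, R0  → R4 = 228 AND 217 = 192 (0b11000000)
Final: R4 = 192

192


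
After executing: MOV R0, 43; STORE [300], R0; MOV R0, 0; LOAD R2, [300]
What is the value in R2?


Register and memory trace:
  MOV R0, 43  → R0 = 43
  STORE [300], R0  → mem[300] = 43
  MOV R0, 0  → R0 = 0
  LOAD R2, [300]  → R2 = mem[300] = 43
Final: R2 = 43

43


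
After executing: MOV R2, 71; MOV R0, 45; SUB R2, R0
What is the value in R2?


Register state trace:
  MOV R2, 71  → R2 = 71
  MOV R0, 45  → R0 = 45
  SUB R2, R0  → R2 = 71 - 45 = 26
Final: R2 = 26

26


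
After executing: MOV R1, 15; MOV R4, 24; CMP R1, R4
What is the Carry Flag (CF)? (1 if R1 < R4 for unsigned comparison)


Register state trace:
  MOV R1, 15  → R1 = 15
  MOV R4, 24  → R4 = 24
  CMP R1, R4  → unsigned 15 - 24: borrow occurs
  15 < 24, so CF = 1
CF = 1

1


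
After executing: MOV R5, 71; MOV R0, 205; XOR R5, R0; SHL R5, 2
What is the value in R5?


Register state trace:
  MOV R5, 71  → R5 = 71 (0b01000111)
  MOV R0, 205  → R0 = 205 (0b11001101)
  XOR R5, R0  → R5 = 71 XOR 205 = 138 (0b10001010)
  SHL R5, 2  → R5 = 138 << 2 = 552
Final: R5 = 552

552


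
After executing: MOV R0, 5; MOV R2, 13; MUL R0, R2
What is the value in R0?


Register state trace:
  MOV R0, 5  → R0 = 5
  MOV R2, 13  → R2 = 13
  MUL R0, R2  → R0 = 5 * 13 = 65
Final: R0 = 65

65


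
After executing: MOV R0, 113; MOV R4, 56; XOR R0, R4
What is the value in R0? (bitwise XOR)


Register state trace:
  MOV R0, 113  → R0 = 113 (0b01110001)
  MOV R4, 56  → R4 = 56 (0b00111000)
  XOR R0, R4  → R0 = 113 XOR 56 = 73 (0b01001001)
Final: R0 = 73

73


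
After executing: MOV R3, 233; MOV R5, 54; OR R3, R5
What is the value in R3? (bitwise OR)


Register state trace:
  MOV R3, 233  → R3 = 233 (0b11101001)
  MOV R5, 54  → R5 = 54 (0b00110110)
  OR R3, R5   → R3 = 233 OR 54 = 255 (0b11111111)
Final: R3 = 255

255


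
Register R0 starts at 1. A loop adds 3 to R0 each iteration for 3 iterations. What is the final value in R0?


Starting value: R0 = 1
  Iter 1: R0 = 1 + 3 = 4
  Iter 2: R0 = 4 + 3 = 7
  Iter 3: R0 = 7 + 3 = 10
Final: R0 = 10

10


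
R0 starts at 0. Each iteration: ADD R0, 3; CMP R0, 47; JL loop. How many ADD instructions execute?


Loop trace (R0 starts at 0, target 47, step 3):
  ADD #1: R0 = 0 + 3 = 3  → 3 < 47, loop
  ADD #2: R0 = 3 + 3 = 6  → 6 < 47, loop
  ADD #3: R0 = 6 + 3 = 9  → 9 < 47, loop
  ADD #4: R0 = 9 + 3 = 12  → 12 < 47, loop
  ADD #5: R0 = 12 + 3 = 15  → 15 < 47, loop
  ADD #6: R0 = 15 + 3 = 18  → 18 < 47, loop
  ADD #7: R0 = 18 + 3 = 21  → 21 < 47, loop
  ADD #8: R0 = 21 + 3 = 24  → 24 < 47, loop
  ADD #9: R0 = 24 + 3 = 27  → 27 < 47, loop
  ADD #10: R0 = 27 + 3 = 30  → 30 < 47, loop
  ADD #11: R0 = 30 + 3 = 33  → 33 < 47, loop
  ADD #12: R0 = 33 + 3 = 36  → 36 < 47, loop
  ADD #13: R0 = 36 + 3 = 39  → 39 < 47, loop
  ADD #14: R0 = 39 + 3 = 42  → 42 < 47, loop
  ADD #15: R0 = 42 + 3 = 45  → 45 < 47, loop
  ADD #16: R0 = 45 + 3 = 48  → 48 >= 47, exit
Total ADD instructions: 16

16


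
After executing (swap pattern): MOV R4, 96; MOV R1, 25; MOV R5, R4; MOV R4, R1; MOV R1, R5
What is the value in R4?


Register state trace (swap pattern):
  MOV R4, 96  → R4 = 96
  MOV R1, 25  → R1 = 25
  MOV R5, R4  → R5 = 96  (save R4)
  MOV R4, R1  → R4 = 25  (R4 gets R1's value)
  MOV R1, R5  → R1 = 96  (R1 gets saved value)
Final: R4 = 25

25


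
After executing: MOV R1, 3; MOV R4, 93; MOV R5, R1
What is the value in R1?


Register state trace:
  MOV R1, 3  → R1 = 3
  MOV R4, 93  → R4 = 93
  MOV R5, R1  → R5 = 3
Final: R1 = 3

3


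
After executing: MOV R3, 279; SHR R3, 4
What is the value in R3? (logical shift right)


Register state trace:
  MOV R3, 279  → R3 = 279
  SHR R3, 4  → R3 = 279 >> 4 = 279 // 2^4 = 17
Final: R3 = 17

17


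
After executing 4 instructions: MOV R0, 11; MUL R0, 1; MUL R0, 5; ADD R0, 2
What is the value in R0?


Register state trace:
  MOV R0, 11  → R0 = 11
  MUL R0, 1  → R0 = 11 * 1 = 11
  MUL R0, 5  → R0 = 11 * 5 = 55
  ADD R0, 2  → R0 = 55 + 2 = 57
Final: R0 = 57

57


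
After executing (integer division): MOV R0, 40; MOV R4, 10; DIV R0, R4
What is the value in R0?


Register state trace:
  MOV R0, 40  → R0 = 40
  MOV R4, 10  → R4 = 10
  DIV R0, R4  → R0 = 40 // 10 = 4
Final: R0 = 4

4


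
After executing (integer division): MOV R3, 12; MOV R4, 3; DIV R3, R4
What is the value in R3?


Register state trace:
  MOV R3, 12  → R3 = 12
  MOV R4, 3  → R4 = 3
  DIV R3, R4  → R3 = 12 // 3 = 4
Final: R3 = 4

4


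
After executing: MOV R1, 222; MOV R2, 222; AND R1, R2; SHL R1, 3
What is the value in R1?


Register state trace:
  MOV R1, 222  → R1 = 222 (0b11011110)
  MOV R2, 222  → R2 = 222 (0b11011110)
  AND R1, R2  → R1 = 222 AND 222 = 222 (0b11011110)
  SHL R1, 3  → R1 = 222 << 3 = 1776
Final: R1 = 1776

1776


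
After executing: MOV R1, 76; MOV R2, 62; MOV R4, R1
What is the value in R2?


Register state trace:
  MOV R1, 76  → R1 = 76
  MOV R2, 62  → R2 = 62
  MOV R4, R1  → R4 = 76
Final: R2 = 62

62


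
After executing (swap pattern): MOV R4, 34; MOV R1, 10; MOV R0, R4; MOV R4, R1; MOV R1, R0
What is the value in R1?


Register state trace (swap pattern):
  MOV R4, 34  → R4 = 34
  MOV R1, 10  → R1 = 10
  MOV R0, R4  → R0 = 34  (save R4)
  MOV R4, R1  → R4 = 10  (R4 gets R1's value)
  MOV R1, R0  → R1 = 34  (R1 gets saved value)
Final: R1 = 34

34


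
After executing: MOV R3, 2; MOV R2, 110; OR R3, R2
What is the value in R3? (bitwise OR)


Register state trace:
  MOV R3, 2  → R3 = 2 (0b00000010)
  MOV R2, 110  → R2 = 110 (0b01101110)
  OR R3, R2   → R3 = 2 OR 110 = 110 (0b01101110)
Final: R3 = 110

110


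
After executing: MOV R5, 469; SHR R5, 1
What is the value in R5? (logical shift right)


Register state trace:
  MOV R5, 469  → R5 = 469
  SHR R5, 1  → R5 = 469 >> 1 = 469 // 2^1 = 234
Final: R5 = 234

234


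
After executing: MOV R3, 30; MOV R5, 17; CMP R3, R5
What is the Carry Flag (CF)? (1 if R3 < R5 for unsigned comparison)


Register state trace:
  MOV R3, 30  → R3 = 30
  MOV R5, 17  → R5 = 17
  CMP R3, R5  → unsigned 30 - 17: no borrow
  30 >= 17, so CF = 0
CF = 0

0


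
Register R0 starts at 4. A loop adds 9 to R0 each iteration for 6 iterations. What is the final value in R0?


Starting value: R0 = 4
  Iter 1: R0 = 4 + 9 = 13
  Iter 2: R0 = 13 + 9 = 22
  Iter 3: R0 = 22 + 9 = 31
  Iter 4: R0 = 31 + 9 = 40
  Iter 5: R0 = 40 + 9 = 49
  Iter 6: R0 = 49 + 9 = 58
Final: R0 = 58

58


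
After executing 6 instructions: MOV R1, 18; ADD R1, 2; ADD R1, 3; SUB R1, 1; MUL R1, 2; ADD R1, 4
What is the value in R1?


Register state trace:
  MOV R1, 18  → R1 = 18
  ADD R1, 2  → R1 = 18 + 2 = 20
  ADD R1, 3  → R1 = 20 + 3 = 23
  SUB R1, 1  → R1 = 23 - 1 = 22
  MUL R1, 2  → R1 = 22 * 2 = 44
  ADD R1, 4  → R1 = 44 + 4 = 48
Final: R1 = 48

48


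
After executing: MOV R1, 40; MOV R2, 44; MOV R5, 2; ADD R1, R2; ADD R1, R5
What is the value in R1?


Register state trace:
  MOV R1, 40  → R1 = 40
  MOV R2, 44  → R2 = 44
  MOV R5, 2  → R5 = 2
  ADD R1, R2  → R1 = 40 + 44 = 84
  ADD R1, R5  → R1 = 84 + 2 = 86
Final: R1 = 86

86


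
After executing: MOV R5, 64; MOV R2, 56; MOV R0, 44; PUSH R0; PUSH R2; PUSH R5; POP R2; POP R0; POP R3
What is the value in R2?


Stack trace (top is rightmost):
  MOV R5, 64  → R5 = 64
  MOV R2, 56  → R2 = 56
  MOV R0, 44  → R0 = 44
  PUSH R0  → stack: [44]
  PUSH R2  → stack: [44, 56]
  PUSH R5  → stack: [44, 56, 64]
  POP R2  → R2 = 64, stack: [44, 56]
  POP R0  → R0 = 56, stack: [44]
  POP R3  → R3 = 44, stack: []
Final: R2 = 64

64


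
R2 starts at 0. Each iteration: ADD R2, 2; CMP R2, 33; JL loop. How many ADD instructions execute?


Loop trace (R2 starts at 0, target 33, step 2):
  ADD #1: R2 = 0 + 2 = 2  → 2 < 33, loop
  ADD #2: R2 = 2 + 2 = 4  → 4 < 33, loop
  ADD #3: R2 = 4 + 2 = 6  → 6 < 33, loop
  ADD #4: R2 = 6 + 2 = 8  → 8 < 33, loop
  ADD #5: R2 = 8 + 2 = 10  → 10 < 33, loop
  ADD #6: R2 = 10 + 2 = 12  → 12 < 33, loop
  ADD #7: R2 = 12 + 2 = 14  → 14 < 33, loop
  ADD #8: R2 = 14 + 2 = 16  → 16 < 33, loop
  ADD #9: R2 = 16 + 2 = 18  → 18 < 33, loop
  ADD #10: R2 = 18 + 2 = 20  → 20 < 33, loop
  ADD #11: R2 = 20 + 2 = 22  → 22 < 33, loop
  ADD #12: R2 = 22 + 2 = 24  → 24 < 33, loop
  ADD #13: R2 = 24 + 2 = 26  → 26 < 33, loop
  ADD #14: R2 = 26 + 2 = 28  → 28 < 33, loop
  ADD #15: R2 = 28 + 2 = 30  → 30 < 33, loop
  ADD #16: R2 = 30 + 2 = 32  → 32 < 33, loop
  ADD #17: R2 = 32 + 2 = 34  → 34 >= 33, exit
Total ADD instructions: 17

17


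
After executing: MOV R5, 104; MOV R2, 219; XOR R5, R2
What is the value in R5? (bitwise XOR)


Register state trace:
  MOV R5, 104  → R5 = 104 (0b01101000)
  MOV R2, 219  → R2 = 219 (0b11011011)
  XOR R5, R2  → R5 = 104 XOR 219 = 179 (0b10110011)
Final: R5 = 179

179


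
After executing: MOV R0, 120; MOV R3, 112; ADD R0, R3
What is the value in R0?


Register state trace:
  MOV R0, 120  → R0 = 120
  MOV R3, 112  → R3 = 112
  ADD R0, R3  → R0 = 120 + 112 = 232
Final: R0 = 232

232


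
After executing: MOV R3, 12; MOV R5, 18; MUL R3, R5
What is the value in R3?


Register state trace:
  MOV R3, 12  → R3 = 12
  MOV R5, 18  → R5 = 18
  MUL R3, R5  → R3 = 12 * 18 = 216
Final: R3 = 216

216


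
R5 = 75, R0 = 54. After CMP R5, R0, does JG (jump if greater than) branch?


Trace:
  R5 = 75, R0 = 54
  CMP R5, R0  → compares 75 vs 54
  JG checks: is 75 greater than 54?
  75 > 54, so condition is true
Branch taken: Yes

Yes


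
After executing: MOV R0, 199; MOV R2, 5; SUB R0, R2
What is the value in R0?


Register state trace:
  MOV R0, 199  → R0 = 199
  MOV R2, 5  → R2 = 5
  SUB R0, R2  → R0 = 199 - 5 = 194
Final: R0 = 194

194


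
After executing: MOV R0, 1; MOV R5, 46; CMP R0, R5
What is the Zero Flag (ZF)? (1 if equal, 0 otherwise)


Register state trace:
  MOV R0, 1  → R0 = 1
  MOV R5, 46  → R5 = 46
  CMP R0, R5  → computes 1 - 46 = -45
  Result is nonzero, so values are not equal
ZF = 0

0


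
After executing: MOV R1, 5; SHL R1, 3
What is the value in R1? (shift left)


Register state trace:
  MOV R1, 5  → R1 = 5
  SHL R1, 3  → R1 = 5 << 3 = 5 * 2^3 = 40
Final: R1 = 40

40


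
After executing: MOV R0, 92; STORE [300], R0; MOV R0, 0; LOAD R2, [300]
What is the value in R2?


Register and memory trace:
  MOV R0, 92  → R0 = 92
  STORE [300], R0  → mem[300] = 92
  MOV R0, 0  → R0 = 0
  LOAD R2, [300]  → R2 = mem[300] = 92
Final: R2 = 92

92


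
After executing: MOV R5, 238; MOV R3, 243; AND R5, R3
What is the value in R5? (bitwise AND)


Register state trace:
  MOV R5, 238  → R5 = 238 (0b11101110)
  MOV R3, 243  → R3 = 243 (0b11110011)
  AND R5, R3  → R5 = 238 AND 243 = 226 (0b11100010)
Final: R5 = 226

226


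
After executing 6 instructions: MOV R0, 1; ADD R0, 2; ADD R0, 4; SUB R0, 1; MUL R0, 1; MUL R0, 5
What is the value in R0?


Register state trace:
  MOV R0, 1  → R0 = 1
  ADD R0, 2  → R0 = 1 + 2 = 3
  ADD R0, 4  → R0 = 3 + 4 = 7
  SUB R0, 1  → R0 = 7 - 1 = 6
  MUL R0, 1  → R0 = 6 * 1 = 6
  MUL R0, 5  → R0 = 6 * 5 = 30
Final: R0 = 30

30


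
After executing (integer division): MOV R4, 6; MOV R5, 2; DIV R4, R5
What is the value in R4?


Register state trace:
  MOV R4, 6  → R4 = 6
  MOV R5, 2  → R5 = 2
  DIV R4, R5  → R4 = 6 // 2 = 3
Final: R4 = 3

3


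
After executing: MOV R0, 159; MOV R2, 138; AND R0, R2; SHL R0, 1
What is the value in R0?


Register state trace:
  MOV R0, 159  → R0 = 159 (0b10011111)
  MOV R2, 138  → R2 = 138 (0b10001010)
  AND R0, R2  → R0 = 159 AND 138 = 138 (0b10001010)
  SHL R0, 1  → R0 = 138 << 1 = 276
Final: R0 = 276

276


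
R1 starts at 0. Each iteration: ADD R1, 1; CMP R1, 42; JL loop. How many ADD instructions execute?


Loop trace (R1 starts at 0, target 42, step 1):
  ADD #1: R1 = 0 + 1 = 1  → 1 < 42, loop
  ADD #2: R1 = 1 + 1 = 2  → 2 < 42, loop
  ADD #3: R1 = 2 + 1 = 3  → 3 < 42, loop
  ADD #4: R1 = 3 + 1 = 4  → 4 < 42, loop
  ADD #5: R1 = 4 + 1 = 5  → 5 < 42, loop
  ADD #6: R1 = 5 + 1 = 6  → 6 < 42, loop
  ADD #7: R1 = 6 + 1 = 7  → 7 < 42, loop
  ADD #8: R1 = 7 + 1 = 8  → 8 < 42, loop
  ADD #9: R1 = 8 + 1 = 9  → 9 < 42, loop
  ADD #10: R1 = 9 + 1 = 10  → 10 < 42, loop
  ADD #11: R1 = 10 + 1 = 11  → 11 < 42, loop
  ADD #12: R1 = 11 + 1 = 12  → 12 < 42, loop
  ADD #13: R1 = 12 + 1 = 13  → 13 < 42, loop
  ADD #14: R1 = 13 + 1 = 14  → 14 < 42, loop
  ADD #15: R1 = 14 + 1 = 15  → 15 < 42, loop
  ADD #16: R1 = 15 + 1 = 16  → 16 < 42, loop
  ADD #17: R1 = 16 + 1 = 17  → 17 < 42, loop
  ADD #18: R1 = 17 + 1 = 18  → 18 < 42, loop
  ADD #19: R1 = 18 + 1 = 19  → 19 < 42, loop
  ADD #20: R1 = 19 + 1 = 20  → 20 < 42, loop
  ADD #21: R1 = 20 + 1 = 21  → 21 < 42, loop
  ADD #22: R1 = 21 + 1 = 22  → 22 < 42, loop
  ADD #23: R1 = 22 + 1 = 23  → 23 < 42, loop
  ADD #24: R1 = 23 + 1 = 24  → 24 < 42, loop
  ADD #25: R1 = 24 + 1 = 25  → 25 < 42, loop
  ADD #26: R1 = 25 + 1 = 26  → 26 < 42, loop
  ADD #27: R1 = 26 + 1 = 27  → 27 < 42, loop
  ADD #28: R1 = 27 + 1 = 28  → 28 < 42, loop
  ADD #29: R1 = 28 + 1 = 29  → 29 < 42, loop
  ADD #30: R1 = 29 + 1 = 30  → 30 < 42, loop
  ADD #31: R1 = 30 + 1 = 31  → 31 < 42, loop
  ADD #32: R1 = 31 + 1 = 32  → 32 < 42, loop
  ADD #33: R1 = 32 + 1 = 33  → 33 < 42, loop
  ADD #34: R1 = 33 + 1 = 34  → 34 < 42, loop
  ADD #35: R1 = 34 + 1 = 35  → 35 < 42, loop
  ADD #36: R1 = 35 + 1 = 36  → 36 < 42, loop
  ADD #37: R1 = 36 + 1 = 37  → 37 < 42, loop
  ADD #38: R1 = 37 + 1 = 38  → 38 < 42, loop
  ADD #39: R1 = 38 + 1 = 39  → 39 < 42, loop
  ADD #40: R1 = 39 + 1 = 40  → 40 < 42, loop
  ADD #41: R1 = 40 + 1 = 41  → 41 < 42, loop
  ADD #42: R1 = 41 + 1 = 42  → 42 >= 42, exit
Total ADD instructions: 42

42


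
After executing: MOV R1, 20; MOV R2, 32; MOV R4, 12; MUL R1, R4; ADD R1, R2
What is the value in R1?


Register state trace:
  MOV R1, 20  → R1 = 20
  MOV R2, 32  → R2 = 32
  MOV R4, 12  → R4 = 12
  MUL R1, R4  → R1 = 20 * 12 = 240
  ADD R1, R2  → R1 = 240 + 32 = 272
Final: R1 = 272

272


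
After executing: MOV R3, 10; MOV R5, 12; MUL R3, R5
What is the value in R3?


Register state trace:
  MOV R3, 10  → R3 = 10
  MOV R5, 12  → R5 = 12
  MUL R3, R5  → R3 = 10 * 12 = 120
Final: R3 = 120

120


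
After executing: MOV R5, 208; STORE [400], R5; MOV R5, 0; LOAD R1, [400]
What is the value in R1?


Register and memory trace:
  MOV R5, 208  → R5 = 208
  STORE [400], R5  → mem[400] = 208
  MOV R5, 0  → R5 = 0
  LOAD R1, [400]  → R1 = mem[400] = 208
Final: R1 = 208

208


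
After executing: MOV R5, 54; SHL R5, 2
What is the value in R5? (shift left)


Register state trace:
  MOV R5, 54  → R5 = 54
  SHL R5, 2  → R5 = 54 << 2 = 54 * 2^2 = 216
Final: R5 = 216

216


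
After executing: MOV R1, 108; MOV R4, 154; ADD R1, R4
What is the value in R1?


Register state trace:
  MOV R1, 108  → R1 = 108
  MOV R4, 154  → R4 = 154
  ADD R1, R4  → R1 = 108 + 154 = 262
Final: R1 = 262

262


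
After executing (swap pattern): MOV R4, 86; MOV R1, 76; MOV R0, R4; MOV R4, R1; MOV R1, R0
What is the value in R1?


Register state trace (swap pattern):
  MOV R4, 86  → R4 = 86
  MOV R1, 76  → R1 = 76
  MOV R0, R4  → R0 = 86  (save R4)
  MOV R4, R1  → R4 = 76  (R4 gets R1's value)
  MOV R1, R0  → R1 = 86  (R1 gets saved value)
Final: R1 = 86

86


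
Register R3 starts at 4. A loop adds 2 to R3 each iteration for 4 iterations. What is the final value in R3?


Starting value: R3 = 4
  Iter 1: R3 = 4 + 2 = 6
  Iter 2: R3 = 6 + 2 = 8
  Iter 3: R3 = 8 + 2 = 10
  Iter 4: R3 = 10 + 2 = 12
Final: R3 = 12

12


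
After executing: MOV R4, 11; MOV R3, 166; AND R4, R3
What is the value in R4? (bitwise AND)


Register state trace:
  MOV R4, 11  → R4 = 11 (0b00001011)
  MOV R3, 166  → R3 = 166 (0b10100110)
  AND R4, R3  → R4 = 11 AND 166 = 2 (0b00000010)
Final: R4 = 2

2


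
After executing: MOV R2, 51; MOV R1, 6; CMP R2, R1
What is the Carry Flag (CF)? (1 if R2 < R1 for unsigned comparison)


Register state trace:
  MOV R2, 51  → R2 = 51
  MOV R1, 6  → R1 = 6
  CMP R2, R1  → unsigned 51 - 6: no borrow
  51 >= 6, so CF = 0
CF = 0

0


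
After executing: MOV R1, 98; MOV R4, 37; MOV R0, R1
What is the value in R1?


Register state trace:
  MOV R1, 98  → R1 = 98
  MOV R4, 37  → R4 = 37
  MOV R0, R1  → R0 = 98
Final: R1 = 98

98


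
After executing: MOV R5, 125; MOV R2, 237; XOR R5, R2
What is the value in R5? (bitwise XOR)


Register state trace:
  MOV R5, 125  → R5 = 125 (0b01111101)
  MOV R2, 237  → R2 = 237 (0b11101101)
  XOR R5, R2  → R5 = 125 XOR 237 = 144 (0b10010000)
Final: R5 = 144

144


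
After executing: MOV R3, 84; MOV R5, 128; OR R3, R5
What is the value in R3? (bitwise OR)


Register state trace:
  MOV R3, 84  → R3 = 84 (0b01010100)
  MOV R5, 128  → R5 = 128 (0b10000000)
  OR R3, R5   → R3 = 84 OR 128 = 212 (0b11010100)
Final: R3 = 212

212


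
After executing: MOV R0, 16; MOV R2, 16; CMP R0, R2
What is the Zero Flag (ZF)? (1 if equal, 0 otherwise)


Register state trace:
  MOV R0, 16  → R0 = 16
  MOV R2, 16  → R2 = 16
  CMP R0, R2  → computes 16 - 16 = 0
  Result is zero, so values are equal
ZF = 1

1


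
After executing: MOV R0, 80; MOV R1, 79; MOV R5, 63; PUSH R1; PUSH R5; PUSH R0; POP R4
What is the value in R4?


Stack trace (top is rightmost):
  MOV R0, 80  → R0 = 80
  MOV R1, 79  → R1 = 79
  MOV R5, 63  → R5 = 63
  PUSH R1  → stack: [79]
  PUSH R5  → stack: [79, 63]
  PUSH R0  → stack: [79, 63, 80]
  POP R4  → R4 = 80, stack: [79, 63]
Final: R4 = 80

80


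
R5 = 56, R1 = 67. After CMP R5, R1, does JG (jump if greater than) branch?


Trace:
  R5 = 56, R1 = 67
  CMP R5, R1  → compares 56 vs 67
  JG checks: is 56 greater than 67?
  56 < 67, so condition is false
Branch taken: No

No


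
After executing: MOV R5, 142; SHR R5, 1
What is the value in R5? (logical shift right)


Register state trace:
  MOV R5, 142  → R5 = 142
  SHR R5, 1  → R5 = 142 >> 1 = 142 // 2^1 = 71
Final: R5 = 71

71


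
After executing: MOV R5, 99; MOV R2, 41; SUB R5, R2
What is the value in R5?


Register state trace:
  MOV R5, 99  → R5 = 99
  MOV R2, 41  → R2 = 41
  SUB R5, R2  → R5 = 99 - 41 = 58
Final: R5 = 58

58


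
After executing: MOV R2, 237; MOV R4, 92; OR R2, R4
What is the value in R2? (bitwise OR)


Register state trace:
  MOV R2, 237  → R2 = 237 (0b11101101)
  MOV R4, 92  → R4 = 92 (0b01011100)
  OR R2, R4   → R2 = 237 OR 92 = 253 (0b11111101)
Final: R2 = 253

253


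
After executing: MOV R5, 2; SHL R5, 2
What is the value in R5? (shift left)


Register state trace:
  MOV R5, 2  → R5 = 2
  SHL R5, 2  → R5 = 2 << 2 = 2 * 2^2 = 8
Final: R5 = 8

8


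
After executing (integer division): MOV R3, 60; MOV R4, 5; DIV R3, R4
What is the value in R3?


Register state trace:
  MOV R3, 60  → R3 = 60
  MOV R4, 5  → R4 = 5
  DIV R3, R4  → R3 = 60 // 5 = 12
Final: R3 = 12

12


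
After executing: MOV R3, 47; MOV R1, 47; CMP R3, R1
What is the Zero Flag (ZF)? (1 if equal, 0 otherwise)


Register state trace:
  MOV R3, 47  → R3 = 47
  MOV R1, 47  → R1 = 47
  CMP R3, R1  → computes 47 - 47 = 0
  Result is zero, so values are equal
ZF = 1

1


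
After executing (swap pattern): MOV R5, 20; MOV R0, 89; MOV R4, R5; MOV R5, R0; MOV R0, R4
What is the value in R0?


Register state trace (swap pattern):
  MOV R5, 20  → R5 = 20
  MOV R0, 89  → R0 = 89
  MOV R4, R5  → R4 = 20  (save R5)
  MOV R5, R0  → R5 = 89  (R5 gets R0's value)
  MOV R0, R4  → R0 = 20  (R0 gets saved value)
Final: R0 = 20

20


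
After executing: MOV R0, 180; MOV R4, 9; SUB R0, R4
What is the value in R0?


Register state trace:
  MOV R0, 180  → R0 = 180
  MOV R4, 9  → R4 = 9
  SUB R0, R4  → R0 = 180 - 9 = 171
Final: R0 = 171

171


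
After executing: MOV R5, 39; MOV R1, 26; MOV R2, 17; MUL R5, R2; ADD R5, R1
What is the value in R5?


Register state trace:
  MOV R5, 39  → R5 = 39
  MOV R1, 26  → R1 = 26
  MOV R2, 17  → R2 = 17
  MUL R5, R2  → R5 = 39 * 17 = 663
  ADD R5, R1  → R5 = 663 + 26 = 689
Final: R5 = 689

689


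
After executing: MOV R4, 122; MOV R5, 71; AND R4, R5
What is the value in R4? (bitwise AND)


Register state trace:
  MOV R4, 122  → R4 = 122 (0b01111010)
  MOV R5, 71  → R5 = 71 (0b01000111)
  AND R4, R5  → R4 = 122 AND 71 = 66 (0b01000010)
Final: R4 = 66

66


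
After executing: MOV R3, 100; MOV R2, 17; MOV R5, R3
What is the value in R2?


Register state trace:
  MOV R3, 100  → R3 = 100
  MOV R2, 17  → R2 = 17
  MOV R5, R3  → R5 = 100
Final: R2 = 17

17


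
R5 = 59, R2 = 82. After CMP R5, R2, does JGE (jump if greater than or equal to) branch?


Trace:
  R5 = 59, R2 = 82
  CMP R5, R2  → compares 59 vs 82
  JGE checks: is 59 greater than or equal to 82?
  59 < 82, so condition is false
Branch taken: No

No


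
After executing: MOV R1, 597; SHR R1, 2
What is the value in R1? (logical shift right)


Register state trace:
  MOV R1, 597  → R1 = 597
  SHR R1, 2  → R1 = 597 >> 2 = 597 // 2^2 = 149
Final: R1 = 149

149


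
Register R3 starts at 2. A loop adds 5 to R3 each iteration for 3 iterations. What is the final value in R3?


Starting value: R3 = 2
  Iter 1: R3 = 2 + 5 = 7
  Iter 2: R3 = 7 + 5 = 12
  Iter 3: R3 = 12 + 5 = 17
Final: R3 = 17

17


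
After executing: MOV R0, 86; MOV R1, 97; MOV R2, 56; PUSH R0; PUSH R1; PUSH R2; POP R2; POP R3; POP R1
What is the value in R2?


Stack trace (top is rightmost):
  MOV R0, 86  → R0 = 86
  MOV R1, 97  → R1 = 97
  MOV R2, 56  → R2 = 56
  PUSH R0  → stack: [86]
  PUSH R1  → stack: [86, 97]
  PUSH R2  → stack: [86, 97, 56]
  POP R2  → R2 = 56, stack: [86, 97]
  POP R3  → R3 = 97, stack: [86]
  POP R1  → R1 = 86, stack: []
Final: R2 = 56

56


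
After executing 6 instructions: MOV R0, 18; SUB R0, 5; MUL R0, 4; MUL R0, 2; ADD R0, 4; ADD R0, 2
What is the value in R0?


Register state trace:
  MOV R0, 18  → R0 = 18
  SUB R0, 5  → R0 = 18 - 5 = 13
  MUL R0, 4  → R0 = 13 * 4 = 52
  MUL R0, 2  → R0 = 52 * 2 = 104
  ADD R0, 4  → R0 = 104 + 4 = 108
  ADD R0, 2  → R0 = 108 + 2 = 110
Final: R0 = 110

110


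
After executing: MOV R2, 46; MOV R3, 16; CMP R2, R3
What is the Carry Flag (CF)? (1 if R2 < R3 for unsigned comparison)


Register state trace:
  MOV R2, 46  → R2 = 46
  MOV R3, 16  → R3 = 16
  CMP R2, R3  → unsigned 46 - 16: no borrow
  46 >= 16, so CF = 0
CF = 0

0


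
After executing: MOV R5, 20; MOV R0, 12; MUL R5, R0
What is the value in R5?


Register state trace:
  MOV R5, 20  → R5 = 20
  MOV R0, 12  → R0 = 12
  MUL R5, R0  → R5 = 20 * 12 = 240
Final: R5 = 240

240


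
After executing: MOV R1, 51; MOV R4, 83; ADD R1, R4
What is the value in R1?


Register state trace:
  MOV R1, 51  → R1 = 51
  MOV R4, 83  → R4 = 83
  ADD R1, R4  → R1 = 51 + 83 = 134
Final: R1 = 134

134


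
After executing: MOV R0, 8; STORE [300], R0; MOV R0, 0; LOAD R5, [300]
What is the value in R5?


Register and memory trace:
  MOV R0, 8  → R0 = 8
  STORE [300], R0  → mem[300] = 8
  MOV R0, 0  → R0 = 0
  LOAD R5, [300]  → R5 = mem[300] = 8
Final: R5 = 8

8


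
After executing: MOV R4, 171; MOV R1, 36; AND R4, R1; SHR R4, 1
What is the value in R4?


Register state trace:
  MOV R4, 171  → R4 = 171 (0b10101011)
  MOV R1, 36  → R1 = 36 (0b00100100)
  AND R4, R1  → R4 = 171 AND 36 = 32 (0b00100000)
  SHR R4, 1  → R4 = 32 >> 1 = 16
Final: R4 = 16

16


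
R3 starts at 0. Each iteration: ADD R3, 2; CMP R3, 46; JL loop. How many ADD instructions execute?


Loop trace (R3 starts at 0, target 46, step 2):
  ADD #1: R3 = 0 + 2 = 2  → 2 < 46, loop
  ADD #2: R3 = 2 + 2 = 4  → 4 < 46, loop
  ADD #3: R3 = 4 + 2 = 6  → 6 < 46, loop
  ADD #4: R3 = 6 + 2 = 8  → 8 < 46, loop
  ADD #5: R3 = 8 + 2 = 10  → 10 < 46, loop
  ADD #6: R3 = 10 + 2 = 12  → 12 < 46, loop
  ADD #7: R3 = 12 + 2 = 14  → 14 < 46, loop
  ADD #8: R3 = 14 + 2 = 16  → 16 < 46, loop
  ADD #9: R3 = 16 + 2 = 18  → 18 < 46, loop
  ADD #10: R3 = 18 + 2 = 20  → 20 < 46, loop
  ADD #11: R3 = 20 + 2 = 22  → 22 < 46, loop
  ADD #12: R3 = 22 + 2 = 24  → 24 < 46, loop
  ADD #13: R3 = 24 + 2 = 26  → 26 < 46, loop
  ADD #14: R3 = 26 + 2 = 28  → 28 < 46, loop
  ADD #15: R3 = 28 + 2 = 30  → 30 < 46, loop
  ADD #16: R3 = 30 + 2 = 32  → 32 < 46, loop
  ADD #17: R3 = 32 + 2 = 34  → 34 < 46, loop
  ADD #18: R3 = 34 + 2 = 36  → 36 < 46, loop
  ADD #19: R3 = 36 + 2 = 38  → 38 < 46, loop
  ADD #20: R3 = 38 + 2 = 40  → 40 < 46, loop
  ADD #21: R3 = 40 + 2 = 42  → 42 < 46, loop
  ADD #22: R3 = 42 + 2 = 44  → 44 < 46, loop
  ADD #23: R3 = 44 + 2 = 46  → 46 >= 46, exit
Total ADD instructions: 23

23


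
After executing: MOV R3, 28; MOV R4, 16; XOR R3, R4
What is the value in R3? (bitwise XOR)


Register state trace:
  MOV R3, 28  → R3 = 28 (0b00011100)
  MOV R4, 16  → R4 = 16 (0b00010000)
  XOR R3, R4  → R3 = 28 XOR 16 = 12 (0b00001100)
Final: R3 = 12

12


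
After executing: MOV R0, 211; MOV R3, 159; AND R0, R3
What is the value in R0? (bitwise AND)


Register state trace:
  MOV R0, 211  → R0 = 211 (0b11010011)
  MOV R3, 159  → R3 = 159 (0b10011111)
  AND R0, R3  → R0 = 211 AND 159 = 147 (0b10010011)
Final: R0 = 147

147


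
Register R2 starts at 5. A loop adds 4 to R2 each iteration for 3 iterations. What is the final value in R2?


Starting value: R2 = 5
  Iter 1: R2 = 5 + 4 = 9
  Iter 2: R2 = 9 + 4 = 13
  Iter 3: R2 = 13 + 4 = 17
Final: R2 = 17

17


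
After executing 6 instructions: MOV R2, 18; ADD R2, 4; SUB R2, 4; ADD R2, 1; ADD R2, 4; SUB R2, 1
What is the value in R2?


Register state trace:
  MOV R2, 18  → R2 = 18
  ADD R2, 4  → R2 = 18 + 4 = 22
  SUB R2, 4  → R2 = 22 - 4 = 18
  ADD R2, 1  → R2 = 18 + 1 = 19
  ADD R2, 4  → R2 = 19 + 4 = 23
  SUB R2, 1  → R2 = 23 - 1 = 22
Final: R2 = 22

22


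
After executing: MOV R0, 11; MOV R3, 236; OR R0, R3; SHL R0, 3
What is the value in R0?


Register state trace:
  MOV R0, 11  → R0 = 11 (0b00001011)
  MOV R3, 236  → R3 = 236 (0b11101100)
  OR R0, R3  → R0 = 11 OR 236 = 239 (0b11101111)
  SHL R0, 3  → R0 = 239 << 3 = 1912
Final: R0 = 1912

1912


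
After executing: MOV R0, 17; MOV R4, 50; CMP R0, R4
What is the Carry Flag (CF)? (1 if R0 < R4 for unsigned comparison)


Register state trace:
  MOV R0, 17  → R0 = 17
  MOV R4, 50  → R4 = 50
  CMP R0, R4  → unsigned 17 - 50: borrow occurs
  17 < 50, so CF = 1
CF = 1

1


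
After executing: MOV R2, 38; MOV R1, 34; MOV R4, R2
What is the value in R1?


Register state trace:
  MOV R2, 38  → R2 = 38
  MOV R1, 34  → R1 = 34
  MOV R4, R2  → R4 = 38
Final: R1 = 34

34


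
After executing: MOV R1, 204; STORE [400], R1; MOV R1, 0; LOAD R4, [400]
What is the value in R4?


Register and memory trace:
  MOV R1, 204  → R1 = 204
  STORE [400], R1  → mem[400] = 204
  MOV R1, 0  → R1 = 0
  LOAD R4, [400]  → R4 = mem[400] = 204
Final: R4 = 204

204


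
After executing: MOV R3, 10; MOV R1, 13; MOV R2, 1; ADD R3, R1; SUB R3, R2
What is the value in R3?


Register state trace:
  MOV R3, 10  → R3 = 10
  MOV R1, 13  → R1 = 13
  MOV R2, 1  → R2 = 1
  ADD R3, R1  → R3 = 10 + 13 = 23
  SUB R3, R2  → R3 = 23 - 1 = 22
Final: R3 = 22

22


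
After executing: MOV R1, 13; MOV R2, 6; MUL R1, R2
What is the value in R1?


Register state trace:
  MOV R1, 13  → R1 = 13
  MOV R2, 6  → R2 = 6
  MUL R1, R2  → R1 = 13 * 6 = 78
Final: R1 = 78

78


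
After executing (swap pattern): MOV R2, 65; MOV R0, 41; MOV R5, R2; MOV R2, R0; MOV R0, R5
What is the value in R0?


Register state trace (swap pattern):
  MOV R2, 65  → R2 = 65
  MOV R0, 41  → R0 = 41
  MOV R5, R2  → R5 = 65  (save R2)
  MOV R2, R0  → R2 = 41  (R2 gets R0's value)
  MOV R0, R5  → R0 = 65  (R0 gets saved value)
Final: R0 = 65

65


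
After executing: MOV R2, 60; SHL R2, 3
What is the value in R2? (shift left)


Register state trace:
  MOV R2, 60  → R2 = 60
  SHL R2, 3  → R2 = 60 << 3 = 60 * 2^3 = 480
Final: R2 = 480

480


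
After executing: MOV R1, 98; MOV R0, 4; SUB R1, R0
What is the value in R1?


Register state trace:
  MOV R1, 98  → R1 = 98
  MOV R0, 4  → R0 = 4
  SUB R1, R0  → R1 = 98 - 4 = 94
Final: R1 = 94

94


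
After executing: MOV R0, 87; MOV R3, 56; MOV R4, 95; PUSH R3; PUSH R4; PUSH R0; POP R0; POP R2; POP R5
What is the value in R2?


Stack trace (top is rightmost):
  MOV R0, 87  → R0 = 87
  MOV R3, 56  → R3 = 56
  MOV R4, 95  → R4 = 95
  PUSH R3  → stack: [56]
  PUSH R4  → stack: [56, 95]
  PUSH R0  → stack: [56, 95, 87]
  POP R0  → R0 = 87, stack: [56, 95]
  POP R2  → R2 = 95, stack: [56]
  POP R5  → R5 = 56, stack: []
Final: R2 = 95

95


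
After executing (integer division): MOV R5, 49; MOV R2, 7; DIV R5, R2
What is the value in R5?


Register state trace:
  MOV R5, 49  → R5 = 49
  MOV R2, 7  → R2 = 7
  DIV R5, R2  → R5 = 49 // 7 = 7
Final: R5 = 7

7


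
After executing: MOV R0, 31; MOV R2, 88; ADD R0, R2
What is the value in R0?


Register state trace:
  MOV R0, 31  → R0 = 31
  MOV R2, 88  → R2 = 88
  ADD R0, R2  → R0 = 31 + 88 = 119
Final: R0 = 119

119


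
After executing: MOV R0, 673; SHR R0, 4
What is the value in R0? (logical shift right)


Register state trace:
  MOV R0, 673  → R0 = 673
  SHR R0, 4  → R0 = 673 >> 4 = 673 // 2^4 = 42
Final: R0 = 42

42


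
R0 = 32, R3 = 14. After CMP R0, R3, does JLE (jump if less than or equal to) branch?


Trace:
  R0 = 32, R3 = 14
  CMP R0, R3  → compares 32 vs 14
  JLE checks: is 32 less than or equal to 14?
  32 > 14, so condition is false
Branch taken: No

No


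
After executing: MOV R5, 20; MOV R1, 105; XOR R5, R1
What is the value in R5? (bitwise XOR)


Register state trace:
  MOV R5, 20  → R5 = 20 (0b00010100)
  MOV R1, 105  → R1 = 105 (0b01101001)
  XOR R5, R1  → R5 = 20 XOR 105 = 125 (0b01111101)
Final: R5 = 125

125


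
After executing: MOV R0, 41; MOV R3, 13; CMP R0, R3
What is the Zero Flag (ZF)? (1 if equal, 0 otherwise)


Register state trace:
  MOV R0, 41  → R0 = 41
  MOV R3, 13  → R3 = 13
  CMP R0, R3  → computes 41 - 13 = 28
  Result is nonzero, so values are not equal
ZF = 0

0


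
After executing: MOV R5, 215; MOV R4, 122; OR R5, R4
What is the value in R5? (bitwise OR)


Register state trace:
  MOV R5, 215  → R5 = 215 (0b11010111)
  MOV R4, 122  → R4 = 122 (0b01111010)
  OR R5, R4   → R5 = 215 OR 122 = 255 (0b11111111)
Final: R5 = 255

255


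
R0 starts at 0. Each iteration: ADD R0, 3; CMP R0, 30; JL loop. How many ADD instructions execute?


Loop trace (R0 starts at 0, target 30, step 3):
  ADD #1: R0 = 0 + 3 = 3  → 3 < 30, loop
  ADD #2: R0 = 3 + 3 = 6  → 6 < 30, loop
  ADD #3: R0 = 6 + 3 = 9  → 9 < 30, loop
  ADD #4: R0 = 9 + 3 = 12  → 12 < 30, loop
  ADD #5: R0 = 12 + 3 = 15  → 15 < 30, loop
  ADD #6: R0 = 15 + 3 = 18  → 18 < 30, loop
  ADD #7: R0 = 18 + 3 = 21  → 21 < 30, loop
  ADD #8: R0 = 21 + 3 = 24  → 24 < 30, loop
  ADD #9: R0 = 24 + 3 = 27  → 27 < 30, loop
  ADD #10: R0 = 27 + 3 = 30  → 30 >= 30, exit
Total ADD instructions: 10

10


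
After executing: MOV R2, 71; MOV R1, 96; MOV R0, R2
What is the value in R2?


Register state trace:
  MOV R2, 71  → R2 = 71
  MOV R1, 96  → R1 = 96
  MOV R0, R2  → R0 = 71
Final: R2 = 71

71


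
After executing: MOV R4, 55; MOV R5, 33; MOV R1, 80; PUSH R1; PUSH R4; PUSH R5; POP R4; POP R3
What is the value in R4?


Stack trace (top is rightmost):
  MOV R4, 55  → R4 = 55
  MOV R5, 33  → R5 = 33
  MOV R1, 80  → R1 = 80
  PUSH R1  → stack: [80]
  PUSH R4  → stack: [80, 55]
  PUSH R5  → stack: [80, 55, 33]
  POP R4  → R4 = 33, stack: [80, 55]
  POP R3  → R3 = 55, stack: [80]
Final: R4 = 33

33


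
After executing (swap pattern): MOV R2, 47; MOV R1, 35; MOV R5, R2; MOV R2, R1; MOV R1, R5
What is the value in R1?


Register state trace (swap pattern):
  MOV R2, 47  → R2 = 47
  MOV R1, 35  → R1 = 35
  MOV R5, R2  → R5 = 47  (save R2)
  MOV R2, R1  → R2 = 35  (R2 gets R1's value)
  MOV R1, R5  → R1 = 47  (R1 gets saved value)
Final: R1 = 47

47


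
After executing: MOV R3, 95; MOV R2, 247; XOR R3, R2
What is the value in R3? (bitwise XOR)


Register state trace:
  MOV R3, 95  → R3 = 95 (0b01011111)
  MOV R2, 247  → R2 = 247 (0b11110111)
  XOR R3, R2  → R3 = 95 XOR 247 = 168 (0b10101000)
Final: R3 = 168

168


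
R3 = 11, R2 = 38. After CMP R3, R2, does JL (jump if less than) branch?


Trace:
  R3 = 11, R2 = 38
  CMP R3, R2  → compares 11 vs 38
  JL checks: is 11 less than 38?
  11 < 38, so condition is true
Branch taken: Yes

Yes


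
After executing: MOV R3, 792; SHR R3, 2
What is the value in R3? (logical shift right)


Register state trace:
  MOV R3, 792  → R3 = 792
  SHR R3, 2  → R3 = 792 >> 2 = 792 // 2^2 = 198
Final: R3 = 198

198


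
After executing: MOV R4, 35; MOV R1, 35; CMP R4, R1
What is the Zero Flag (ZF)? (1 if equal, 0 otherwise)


Register state trace:
  MOV R4, 35  → R4 = 35
  MOV R1, 35  → R1 = 35
  CMP R4, R1  → computes 35 - 35 = 0
  Result is zero, so values are equal
ZF = 1

1


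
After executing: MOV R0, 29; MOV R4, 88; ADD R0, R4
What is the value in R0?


Register state trace:
  MOV R0, 29  → R0 = 29
  MOV R4, 88  → R4 = 88
  ADD R0, R4  → R0 = 29 + 88 = 117
Final: R0 = 117

117


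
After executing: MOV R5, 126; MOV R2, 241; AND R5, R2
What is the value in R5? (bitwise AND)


Register state trace:
  MOV R5, 126  → R5 = 126 (0b01111110)
  MOV R2, 241  → R2 = 241 (0b11110001)
  AND R5, R2  → R5 = 126 AND 241 = 112 (0b01110000)
Final: R5 = 112

112


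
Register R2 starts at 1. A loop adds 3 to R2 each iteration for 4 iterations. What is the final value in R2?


Starting value: R2 = 1
  Iter 1: R2 = 1 + 3 = 4
  Iter 2: R2 = 4 + 3 = 7
  Iter 3: R2 = 7 + 3 = 10
  Iter 4: R2 = 10 + 3 = 13
Final: R2 = 13

13


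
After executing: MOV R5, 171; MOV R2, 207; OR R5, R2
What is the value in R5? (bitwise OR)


Register state trace:
  MOV R5, 171  → R5 = 171 (0b10101011)
  MOV R2, 207  → R2 = 207 (0b11001111)
  OR R5, R2   → R5 = 171 OR 207 = 239 (0b11101111)
Final: R5 = 239

239


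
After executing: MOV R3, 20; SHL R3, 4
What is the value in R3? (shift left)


Register state trace:
  MOV R3, 20  → R3 = 20
  SHL R3, 4  → R3 = 20 << 4 = 20 * 2^4 = 320
Final: R3 = 320

320


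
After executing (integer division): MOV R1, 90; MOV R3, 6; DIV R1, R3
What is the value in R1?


Register state trace:
  MOV R1, 90  → R1 = 90
  MOV R3, 6  → R3 = 6
  DIV R1, R3  → R1 = 90 // 6 = 15
Final: R1 = 15

15


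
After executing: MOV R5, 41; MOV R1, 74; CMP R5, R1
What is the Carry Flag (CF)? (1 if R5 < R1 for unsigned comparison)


Register state trace:
  MOV R5, 41  → R5 = 41
  MOV R1, 74  → R1 = 74
  CMP R5, R1  → unsigned 41 - 74: borrow occurs
  41 < 74, so CF = 1
CF = 1

1


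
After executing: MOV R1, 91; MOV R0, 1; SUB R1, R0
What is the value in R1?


Register state trace:
  MOV R1, 91  → R1 = 91
  MOV R0, 1  → R0 = 1
  SUB R1, R0  → R1 = 91 - 1 = 90
Final: R1 = 90

90


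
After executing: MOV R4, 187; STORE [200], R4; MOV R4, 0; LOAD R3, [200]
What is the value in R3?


Register and memory trace:
  MOV R4, 187  → R4 = 187
  STORE [200], R4  → mem[200] = 187
  MOV R4, 0  → R4 = 0
  LOAD R3, [200]  → R3 = mem[200] = 187
Final: R3 = 187

187


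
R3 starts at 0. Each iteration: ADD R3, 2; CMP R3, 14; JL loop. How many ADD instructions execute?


Loop trace (R3 starts at 0, target 14, step 2):
  ADD #1: R3 = 0 + 2 = 2  → 2 < 14, loop
  ADD #2: R3 = 2 + 2 = 4  → 4 < 14, loop
  ADD #3: R3 = 4 + 2 = 6  → 6 < 14, loop
  ADD #4: R3 = 6 + 2 = 8  → 8 < 14, loop
  ADD #5: R3 = 8 + 2 = 10  → 10 < 14, loop
  ADD #6: R3 = 10 + 2 = 12  → 12 < 14, loop
  ADD #7: R3 = 12 + 2 = 14  → 14 >= 14, exit
Total ADD instructions: 7

7


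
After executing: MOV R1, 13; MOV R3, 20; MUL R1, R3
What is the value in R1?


Register state trace:
  MOV R1, 13  → R1 = 13
  MOV R3, 20  → R3 = 20
  MUL R1, R3  → R1 = 13 * 20 = 260
Final: R1 = 260

260


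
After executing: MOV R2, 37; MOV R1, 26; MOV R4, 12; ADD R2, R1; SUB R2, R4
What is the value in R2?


Register state trace:
  MOV R2, 37  → R2 = 37
  MOV R1, 26  → R1 = 26
  MOV R4, 12  → R4 = 12
  ADD R2, R1  → R2 = 37 + 26 = 63
  SUB R2, R4  → R2 = 63 - 12 = 51
Final: R2 = 51

51


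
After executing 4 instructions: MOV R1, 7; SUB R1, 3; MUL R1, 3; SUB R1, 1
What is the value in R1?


Register state trace:
  MOV R1, 7  → R1 = 7
  SUB R1, 3  → R1 = 7 - 3 = 4
  MUL R1, 3  → R1 = 4 * 3 = 12
  SUB R1, 1  → R1 = 12 - 1 = 11
Final: R1 = 11

11


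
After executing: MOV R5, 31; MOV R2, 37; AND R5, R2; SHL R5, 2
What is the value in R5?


Register state trace:
  MOV R5, 31  → R5 = 31 (0b00011111)
  MOV R2, 37  → R2 = 37 (0b00100101)
  AND R5, R2  → R5 = 31 AND 37 = 5 (0b00000101)
  SHL R5, 2  → R5 = 5 << 2 = 20
Final: R5 = 20

20


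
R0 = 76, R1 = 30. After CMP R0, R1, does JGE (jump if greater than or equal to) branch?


Trace:
  R0 = 76, R1 = 30
  CMP R0, R1  → compares 76 vs 30
  JGE checks: is 76 greater than or equal to 30?
  76 > 30, so condition is true
Branch taken: Yes

Yes
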